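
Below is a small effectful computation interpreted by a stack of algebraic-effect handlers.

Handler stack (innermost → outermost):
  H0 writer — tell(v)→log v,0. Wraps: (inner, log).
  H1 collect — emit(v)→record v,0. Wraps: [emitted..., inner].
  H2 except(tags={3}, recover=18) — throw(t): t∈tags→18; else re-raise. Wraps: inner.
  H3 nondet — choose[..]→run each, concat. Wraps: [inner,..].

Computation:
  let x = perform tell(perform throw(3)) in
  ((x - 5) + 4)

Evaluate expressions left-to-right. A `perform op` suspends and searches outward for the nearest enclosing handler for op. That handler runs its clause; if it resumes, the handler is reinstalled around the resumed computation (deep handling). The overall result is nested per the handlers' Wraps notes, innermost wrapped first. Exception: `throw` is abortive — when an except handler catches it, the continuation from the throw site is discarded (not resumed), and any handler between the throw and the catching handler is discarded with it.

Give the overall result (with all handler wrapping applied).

Evaluation trace:
throw(3) @ H2 caught ⇒ 18
H3 returns [18]
= [18]

Answer: [18]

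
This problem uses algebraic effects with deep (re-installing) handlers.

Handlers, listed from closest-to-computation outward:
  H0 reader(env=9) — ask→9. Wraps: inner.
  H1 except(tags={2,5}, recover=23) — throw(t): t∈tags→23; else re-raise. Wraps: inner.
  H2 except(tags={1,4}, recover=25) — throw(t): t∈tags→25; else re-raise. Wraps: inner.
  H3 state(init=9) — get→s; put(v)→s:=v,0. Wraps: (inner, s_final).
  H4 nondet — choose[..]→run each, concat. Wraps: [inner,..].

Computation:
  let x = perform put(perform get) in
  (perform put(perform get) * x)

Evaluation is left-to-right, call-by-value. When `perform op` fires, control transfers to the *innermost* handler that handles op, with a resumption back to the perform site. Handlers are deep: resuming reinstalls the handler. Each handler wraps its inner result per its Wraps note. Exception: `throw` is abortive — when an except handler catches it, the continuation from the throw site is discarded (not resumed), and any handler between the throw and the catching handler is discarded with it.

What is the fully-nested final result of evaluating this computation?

Answer: [(0, 9)]

Working:
get @ H3 ⇒ 9
put(9) @ H3 ⇒ s:=9
get @ H3 ⇒ 9
put(9) @ H3 ⇒ s:=9
H0 returns 0
H1 returns 0
H2 returns 0
H3 returns (0, 9)
H4 returns [(0, 9)]
= [(0, 9)]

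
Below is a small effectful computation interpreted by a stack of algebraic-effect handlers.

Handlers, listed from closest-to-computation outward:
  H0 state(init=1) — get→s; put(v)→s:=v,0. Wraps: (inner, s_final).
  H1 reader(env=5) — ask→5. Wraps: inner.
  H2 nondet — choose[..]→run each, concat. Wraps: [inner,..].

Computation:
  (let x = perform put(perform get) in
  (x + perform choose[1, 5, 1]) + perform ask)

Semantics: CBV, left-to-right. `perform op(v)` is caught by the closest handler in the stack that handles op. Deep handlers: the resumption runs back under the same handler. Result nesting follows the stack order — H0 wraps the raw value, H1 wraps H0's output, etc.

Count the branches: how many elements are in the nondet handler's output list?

Evaluation trace:
get @ H0 ⇒ 1
put(1) @ H0 ⇒ s:=1
choose[1, 5, 1] @ H2
  branch[0] choose=1:
    ask @ H1 ⇒ 5
    H0 returns (6, 1)
    H1 returns (6, 1)
    H2 returns [(6, 1)]
  branch[1] choose=5:
    ask @ H1 ⇒ 5
    H0 returns (10, 1)
    H1 returns (10, 1)
    H2 returns [(10, 1)]
  branch[2] choose=1:
    ask @ H1 ⇒ 5
    H0 returns (6, 1)
    H1 returns (6, 1)
    H2 returns [(6, 1)]
= [(6, 1), (10, 1), (6, 1)]

Answer: 3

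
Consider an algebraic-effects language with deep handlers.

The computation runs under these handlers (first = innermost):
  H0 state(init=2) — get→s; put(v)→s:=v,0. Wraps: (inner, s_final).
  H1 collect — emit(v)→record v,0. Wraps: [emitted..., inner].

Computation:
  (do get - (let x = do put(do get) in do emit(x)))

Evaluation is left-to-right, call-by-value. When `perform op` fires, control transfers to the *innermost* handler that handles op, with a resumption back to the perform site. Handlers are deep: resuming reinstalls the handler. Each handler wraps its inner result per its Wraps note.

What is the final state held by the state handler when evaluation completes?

Answer: 2

Step-by-step:
get @ H0 ⇒ 2
get @ H0 ⇒ 2
put(2) @ H0 ⇒ s:=2
emit(0) @ H1 ⇒ out+=0
H0 returns (2, 2)
H1 returns [0, (2, 2)]
= [0, (2, 2)]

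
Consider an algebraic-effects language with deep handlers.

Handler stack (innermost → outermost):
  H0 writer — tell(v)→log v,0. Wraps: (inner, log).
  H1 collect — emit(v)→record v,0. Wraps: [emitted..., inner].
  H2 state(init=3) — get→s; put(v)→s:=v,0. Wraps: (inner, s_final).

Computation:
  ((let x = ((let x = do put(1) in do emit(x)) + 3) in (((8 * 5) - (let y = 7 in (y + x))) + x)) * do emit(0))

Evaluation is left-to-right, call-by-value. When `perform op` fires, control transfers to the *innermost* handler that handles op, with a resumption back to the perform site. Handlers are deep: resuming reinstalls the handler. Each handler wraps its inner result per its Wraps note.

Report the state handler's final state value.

Answer: 1

Working:
put(1) @ H2 ⇒ s:=1
emit(0) @ H1 ⇒ out+=0
emit(0) @ H1 ⇒ out+=0
H0 returns (0, ())
H1 returns [0, 0, (0, ())]
H2 returns ([0, 0, (0, ())], 1)
= ([0, 0, (0, ())], 1)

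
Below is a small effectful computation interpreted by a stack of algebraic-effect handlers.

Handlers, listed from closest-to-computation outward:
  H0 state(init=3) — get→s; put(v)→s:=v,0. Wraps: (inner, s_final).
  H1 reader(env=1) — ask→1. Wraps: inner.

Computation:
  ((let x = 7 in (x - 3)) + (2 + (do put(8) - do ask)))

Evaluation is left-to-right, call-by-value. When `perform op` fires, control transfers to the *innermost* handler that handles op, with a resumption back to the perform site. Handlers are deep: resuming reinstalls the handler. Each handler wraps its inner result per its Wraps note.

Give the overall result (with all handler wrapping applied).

Working:
put(8) @ H0 ⇒ s:=8
ask @ H1 ⇒ 1
H0 returns (5, 8)
H1 returns (5, 8)
= (5, 8)

Answer: (5, 8)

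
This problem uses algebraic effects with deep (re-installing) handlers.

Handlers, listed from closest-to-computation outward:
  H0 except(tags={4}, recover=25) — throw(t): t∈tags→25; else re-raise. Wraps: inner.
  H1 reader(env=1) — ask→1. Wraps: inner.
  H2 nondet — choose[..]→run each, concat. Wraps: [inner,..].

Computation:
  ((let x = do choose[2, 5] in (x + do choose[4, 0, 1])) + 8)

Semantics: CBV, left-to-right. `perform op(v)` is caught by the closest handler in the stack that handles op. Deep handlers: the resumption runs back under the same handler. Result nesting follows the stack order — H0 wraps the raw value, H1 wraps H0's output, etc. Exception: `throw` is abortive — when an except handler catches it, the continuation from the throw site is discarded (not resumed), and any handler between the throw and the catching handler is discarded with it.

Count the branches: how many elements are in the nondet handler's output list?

Answer: 6

Working:
choose[2, 5] @ H2
  branch[0] choose=2:
    choose[4, 0, 1] @ H2
      branch[0] choose=4:
        H0 returns 14
        H1 returns 14
        H2 returns [14]
      branch[1] choose=0:
        H0 returns 10
        H1 returns 10
        H2 returns [10]
      branch[2] choose=1:
        H0 returns 11
        H1 returns 11
        H2 returns [11]
  branch[1] choose=5:
    choose[4, 0, 1] @ H2
      branch[0] choose=4:
        H0 returns 17
        H1 returns 17
        H2 returns [17]
      branch[1] choose=0:
        H0 returns 13
        H1 returns 13
        H2 returns [13]
      branch[2] choose=1:
        H0 returns 14
        H1 returns 14
        H2 returns [14]
= [14, 10, 11, 17, 13, 14]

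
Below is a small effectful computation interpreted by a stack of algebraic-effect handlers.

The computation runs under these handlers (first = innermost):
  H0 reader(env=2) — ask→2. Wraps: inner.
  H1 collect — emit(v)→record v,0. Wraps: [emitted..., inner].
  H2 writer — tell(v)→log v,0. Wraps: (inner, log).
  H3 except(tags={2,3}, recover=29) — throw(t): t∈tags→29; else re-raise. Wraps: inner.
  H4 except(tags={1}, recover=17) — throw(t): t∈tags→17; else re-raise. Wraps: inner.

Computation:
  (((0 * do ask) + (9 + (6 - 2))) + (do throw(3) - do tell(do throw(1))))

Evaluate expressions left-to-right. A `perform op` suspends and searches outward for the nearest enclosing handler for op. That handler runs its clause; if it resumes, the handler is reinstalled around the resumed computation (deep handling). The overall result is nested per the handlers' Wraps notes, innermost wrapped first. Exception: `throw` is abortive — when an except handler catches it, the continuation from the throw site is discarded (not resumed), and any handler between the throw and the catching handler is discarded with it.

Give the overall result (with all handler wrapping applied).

Step-by-step:
ask @ H0 ⇒ 2
throw(3) @ H3 caught ⇒ 29
H4 returns 29
= 29

Answer: 29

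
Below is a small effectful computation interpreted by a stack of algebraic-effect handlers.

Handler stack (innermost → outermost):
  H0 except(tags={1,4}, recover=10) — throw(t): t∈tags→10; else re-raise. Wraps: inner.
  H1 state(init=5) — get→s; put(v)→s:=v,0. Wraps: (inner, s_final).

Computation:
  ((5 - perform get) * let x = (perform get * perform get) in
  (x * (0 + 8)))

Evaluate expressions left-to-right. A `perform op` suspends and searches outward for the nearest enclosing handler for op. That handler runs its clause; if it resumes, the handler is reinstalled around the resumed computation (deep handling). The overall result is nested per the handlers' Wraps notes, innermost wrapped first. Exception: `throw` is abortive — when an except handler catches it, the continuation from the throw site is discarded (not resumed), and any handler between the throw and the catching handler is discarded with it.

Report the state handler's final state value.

Step-by-step:
get @ H1 ⇒ 5
get @ H1 ⇒ 5
get @ H1 ⇒ 5
H0 returns 0
H1 returns (0, 5)
= (0, 5)

Answer: 5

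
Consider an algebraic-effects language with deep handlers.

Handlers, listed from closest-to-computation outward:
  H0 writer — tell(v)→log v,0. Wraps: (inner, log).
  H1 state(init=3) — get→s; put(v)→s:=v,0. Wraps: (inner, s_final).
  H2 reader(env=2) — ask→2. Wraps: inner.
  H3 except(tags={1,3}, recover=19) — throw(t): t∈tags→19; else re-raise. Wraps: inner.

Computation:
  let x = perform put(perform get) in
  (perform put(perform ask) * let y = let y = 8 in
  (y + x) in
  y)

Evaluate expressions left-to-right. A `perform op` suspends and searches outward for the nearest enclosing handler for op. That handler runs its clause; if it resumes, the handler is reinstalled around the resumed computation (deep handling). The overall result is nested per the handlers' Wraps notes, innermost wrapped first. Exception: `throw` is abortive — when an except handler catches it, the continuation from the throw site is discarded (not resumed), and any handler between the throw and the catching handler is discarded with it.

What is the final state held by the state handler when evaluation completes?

Working:
get @ H1 ⇒ 3
put(3) @ H1 ⇒ s:=3
ask @ H2 ⇒ 2
put(2) @ H1 ⇒ s:=2
H0 returns (0, ())
H1 returns ((0, ()), 2)
H2 returns ((0, ()), 2)
H3 returns ((0, ()), 2)
= ((0, ()), 2)

Answer: 2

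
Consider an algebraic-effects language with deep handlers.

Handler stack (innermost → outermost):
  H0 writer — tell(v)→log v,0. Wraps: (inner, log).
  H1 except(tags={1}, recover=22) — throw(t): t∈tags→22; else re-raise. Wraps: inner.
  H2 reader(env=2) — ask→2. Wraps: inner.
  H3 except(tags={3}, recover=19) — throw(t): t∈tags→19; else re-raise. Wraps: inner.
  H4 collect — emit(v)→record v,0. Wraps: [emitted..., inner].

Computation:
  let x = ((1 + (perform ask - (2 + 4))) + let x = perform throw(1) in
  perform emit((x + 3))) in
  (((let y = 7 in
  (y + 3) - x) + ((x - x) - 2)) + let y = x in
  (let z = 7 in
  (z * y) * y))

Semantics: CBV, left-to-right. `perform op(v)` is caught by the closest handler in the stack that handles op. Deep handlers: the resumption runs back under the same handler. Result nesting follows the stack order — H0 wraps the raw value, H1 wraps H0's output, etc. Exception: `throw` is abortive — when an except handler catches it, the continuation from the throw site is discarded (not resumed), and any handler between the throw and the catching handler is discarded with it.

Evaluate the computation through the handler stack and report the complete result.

Answer: [22]

Evaluation trace:
ask @ H2 ⇒ 2
throw(1) @ H1 caught ⇒ 22
H2 returns 22
H3 returns 22
H4 returns [22]
= [22]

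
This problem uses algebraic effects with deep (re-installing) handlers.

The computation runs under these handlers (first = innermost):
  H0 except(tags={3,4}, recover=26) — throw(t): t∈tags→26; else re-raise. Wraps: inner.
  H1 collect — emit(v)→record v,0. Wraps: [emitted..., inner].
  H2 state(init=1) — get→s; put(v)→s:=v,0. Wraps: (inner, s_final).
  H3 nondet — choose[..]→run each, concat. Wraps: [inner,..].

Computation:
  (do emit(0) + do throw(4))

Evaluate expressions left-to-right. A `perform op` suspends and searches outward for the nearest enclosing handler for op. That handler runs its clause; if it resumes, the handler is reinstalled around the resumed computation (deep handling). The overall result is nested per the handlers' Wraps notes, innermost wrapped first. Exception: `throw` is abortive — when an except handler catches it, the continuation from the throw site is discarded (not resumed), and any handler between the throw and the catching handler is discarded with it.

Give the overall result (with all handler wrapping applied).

Step-by-step:
emit(0) @ H1 ⇒ out+=0
throw(4) @ H0 caught ⇒ 26
H1 returns [0, 26]
H2 returns ([0, 26], 1)
H3 returns [([0, 26], 1)]
= [([0, 26], 1)]

Answer: [([0, 26], 1)]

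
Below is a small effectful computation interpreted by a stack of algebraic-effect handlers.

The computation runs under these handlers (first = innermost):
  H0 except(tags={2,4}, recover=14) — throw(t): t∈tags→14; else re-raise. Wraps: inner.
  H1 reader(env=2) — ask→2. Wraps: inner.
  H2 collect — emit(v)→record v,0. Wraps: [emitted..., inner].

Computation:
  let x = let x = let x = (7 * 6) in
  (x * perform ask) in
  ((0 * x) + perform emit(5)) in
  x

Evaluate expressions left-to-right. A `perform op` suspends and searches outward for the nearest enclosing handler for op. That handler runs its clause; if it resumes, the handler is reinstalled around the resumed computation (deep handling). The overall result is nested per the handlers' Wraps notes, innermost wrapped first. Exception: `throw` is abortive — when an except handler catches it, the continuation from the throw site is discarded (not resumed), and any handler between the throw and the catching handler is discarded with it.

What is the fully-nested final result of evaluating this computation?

Answer: [5, 0]

Evaluation trace:
ask @ H1 ⇒ 2
emit(5) @ H2 ⇒ out+=5
H0 returns 0
H1 returns 0
H2 returns [5, 0]
= [5, 0]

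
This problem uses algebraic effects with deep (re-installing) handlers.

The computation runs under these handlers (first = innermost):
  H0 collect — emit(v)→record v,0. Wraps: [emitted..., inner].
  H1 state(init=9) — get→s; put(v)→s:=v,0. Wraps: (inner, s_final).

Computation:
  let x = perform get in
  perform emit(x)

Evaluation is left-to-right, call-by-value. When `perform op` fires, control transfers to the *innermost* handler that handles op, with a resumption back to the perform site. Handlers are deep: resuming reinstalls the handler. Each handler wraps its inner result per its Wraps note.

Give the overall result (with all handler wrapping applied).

Answer: ([9, 0], 9)

Evaluation trace:
get @ H1 ⇒ 9
emit(9) @ H0 ⇒ out+=9
H0 returns [9, 0]
H1 returns ([9, 0], 9)
= ([9, 0], 9)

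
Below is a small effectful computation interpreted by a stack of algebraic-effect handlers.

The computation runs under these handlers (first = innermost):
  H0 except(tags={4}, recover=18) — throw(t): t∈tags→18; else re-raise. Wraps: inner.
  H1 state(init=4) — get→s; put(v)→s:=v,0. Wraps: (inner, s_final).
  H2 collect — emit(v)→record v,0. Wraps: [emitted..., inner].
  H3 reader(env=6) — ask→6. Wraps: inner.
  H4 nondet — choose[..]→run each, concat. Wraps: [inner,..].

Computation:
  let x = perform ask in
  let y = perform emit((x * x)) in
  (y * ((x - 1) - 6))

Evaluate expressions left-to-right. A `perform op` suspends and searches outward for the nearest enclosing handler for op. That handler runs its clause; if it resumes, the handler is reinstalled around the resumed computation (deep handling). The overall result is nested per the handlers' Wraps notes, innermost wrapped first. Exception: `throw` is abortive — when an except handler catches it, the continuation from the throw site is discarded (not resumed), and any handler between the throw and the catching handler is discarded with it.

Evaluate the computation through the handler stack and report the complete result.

Evaluation trace:
ask @ H3 ⇒ 6
emit(36) @ H2 ⇒ out+=36
H0 returns 0
H1 returns (0, 4)
H2 returns [36, (0, 4)]
H3 returns [36, (0, 4)]
H4 returns [[36, (0, 4)]]
= [[36, (0, 4)]]

Answer: [[36, (0, 4)]]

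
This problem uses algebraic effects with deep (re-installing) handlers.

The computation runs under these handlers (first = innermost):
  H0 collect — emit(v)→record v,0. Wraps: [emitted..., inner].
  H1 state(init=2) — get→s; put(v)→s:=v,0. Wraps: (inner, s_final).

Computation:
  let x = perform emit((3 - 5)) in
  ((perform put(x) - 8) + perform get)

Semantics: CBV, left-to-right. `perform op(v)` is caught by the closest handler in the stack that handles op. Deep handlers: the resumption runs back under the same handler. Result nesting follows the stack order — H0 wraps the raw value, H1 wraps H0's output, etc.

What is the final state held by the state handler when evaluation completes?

Answer: 0

Working:
emit(-2) @ H0 ⇒ out+=-2
put(0) @ H1 ⇒ s:=0
get @ H1 ⇒ 0
H0 returns [-2, -8]
H1 returns ([-2, -8], 0)
= ([-2, -8], 0)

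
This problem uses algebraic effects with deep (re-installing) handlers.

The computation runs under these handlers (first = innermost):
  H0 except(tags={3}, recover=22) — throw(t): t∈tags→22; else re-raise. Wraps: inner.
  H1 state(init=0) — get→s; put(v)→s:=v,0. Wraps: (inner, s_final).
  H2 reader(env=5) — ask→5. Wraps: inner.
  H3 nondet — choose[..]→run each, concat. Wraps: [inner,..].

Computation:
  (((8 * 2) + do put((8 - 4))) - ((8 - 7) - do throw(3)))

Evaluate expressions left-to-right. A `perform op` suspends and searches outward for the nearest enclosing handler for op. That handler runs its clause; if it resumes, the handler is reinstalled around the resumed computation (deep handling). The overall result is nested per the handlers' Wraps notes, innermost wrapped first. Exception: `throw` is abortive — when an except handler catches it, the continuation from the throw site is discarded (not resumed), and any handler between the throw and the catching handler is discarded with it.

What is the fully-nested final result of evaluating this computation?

Step-by-step:
put(4) @ H1 ⇒ s:=4
throw(3) @ H0 caught ⇒ 22
H1 returns (22, 4)
H2 returns (22, 4)
H3 returns [(22, 4)]
= [(22, 4)]

Answer: [(22, 4)]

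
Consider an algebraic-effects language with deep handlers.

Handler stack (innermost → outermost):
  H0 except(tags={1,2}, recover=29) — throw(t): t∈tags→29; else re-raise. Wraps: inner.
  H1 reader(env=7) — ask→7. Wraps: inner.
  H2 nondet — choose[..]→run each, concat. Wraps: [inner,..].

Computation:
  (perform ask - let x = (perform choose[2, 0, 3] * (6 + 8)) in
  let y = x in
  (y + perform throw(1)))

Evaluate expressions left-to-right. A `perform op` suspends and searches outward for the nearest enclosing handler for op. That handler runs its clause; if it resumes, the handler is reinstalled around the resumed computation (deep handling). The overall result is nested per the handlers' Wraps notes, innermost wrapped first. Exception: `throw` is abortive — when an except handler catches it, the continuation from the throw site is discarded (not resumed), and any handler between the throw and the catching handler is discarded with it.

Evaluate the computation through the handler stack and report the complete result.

Answer: [29, 29, 29]

Step-by-step:
ask @ H1 ⇒ 7
choose[2, 0, 3] @ H2
  branch[0] choose=2:
    throw(1) @ H0 caught ⇒ 29
    H1 returns 29
    H2 returns [29]
  branch[1] choose=0:
    throw(1) @ H0 caught ⇒ 29
    H1 returns 29
    H2 returns [29]
  branch[2] choose=3:
    throw(1) @ H0 caught ⇒ 29
    H1 returns 29
    H2 returns [29]
= [29, 29, 29]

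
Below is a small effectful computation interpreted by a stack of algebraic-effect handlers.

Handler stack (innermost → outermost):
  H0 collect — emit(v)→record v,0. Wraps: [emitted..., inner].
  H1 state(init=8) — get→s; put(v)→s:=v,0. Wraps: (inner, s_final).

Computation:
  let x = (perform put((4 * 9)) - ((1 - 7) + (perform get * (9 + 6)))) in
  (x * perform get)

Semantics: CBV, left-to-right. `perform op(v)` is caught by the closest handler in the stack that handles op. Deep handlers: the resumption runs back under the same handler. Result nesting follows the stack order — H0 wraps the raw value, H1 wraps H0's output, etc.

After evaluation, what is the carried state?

Answer: 36

Working:
put(36) @ H1 ⇒ s:=36
get @ H1 ⇒ 36
get @ H1 ⇒ 36
H0 returns [-19224]
H1 returns ([-19224], 36)
= ([-19224], 36)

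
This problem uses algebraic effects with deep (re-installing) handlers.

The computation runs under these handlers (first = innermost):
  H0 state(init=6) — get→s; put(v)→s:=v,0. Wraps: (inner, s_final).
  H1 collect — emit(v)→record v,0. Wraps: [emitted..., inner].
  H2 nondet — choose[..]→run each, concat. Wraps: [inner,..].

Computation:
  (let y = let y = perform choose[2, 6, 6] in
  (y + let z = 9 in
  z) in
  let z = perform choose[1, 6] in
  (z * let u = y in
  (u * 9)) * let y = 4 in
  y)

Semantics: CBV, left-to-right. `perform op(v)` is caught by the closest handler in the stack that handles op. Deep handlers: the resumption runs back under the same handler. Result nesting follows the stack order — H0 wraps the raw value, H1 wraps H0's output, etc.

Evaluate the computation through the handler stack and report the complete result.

Evaluation trace:
choose[2, 6, 6] @ H2
  branch[0] choose=2:
    choose[1, 6] @ H2
      branch[0] choose=1:
        H0 returns (396, 6)
        H1 returns [(396, 6)]
        H2 returns [[(396, 6)]]
      branch[1] choose=6:
        H0 returns (2376, 6)
        H1 returns [(2376, 6)]
        H2 returns [[(2376, 6)]]
  branch[1] choose=6:
    choose[1, 6] @ H2
      branch[0] choose=1:
        H0 returns (540, 6)
        H1 returns [(540, 6)]
        H2 returns [[(540, 6)]]
      branch[1] choose=6:
        H0 returns (3240, 6)
        H1 returns [(3240, 6)]
        H2 returns [[(3240, 6)]]
  branch[2] choose=6:
    choose[1, 6] @ H2
      branch[0] choose=1:
        H0 returns (540, 6)
        H1 returns [(540, 6)]
        H2 returns [[(540, 6)]]
      branch[1] choose=6:
        H0 returns (3240, 6)
        H1 returns [(3240, 6)]
        H2 returns [[(3240, 6)]]
= [[(396, 6)], [(2376, 6)], [(540, 6)], [(3240, 6)], [(540, 6)], [(3240, 6)]]

Answer: [[(396, 6)], [(2376, 6)], [(540, 6)], [(3240, 6)], [(540, 6)], [(3240, 6)]]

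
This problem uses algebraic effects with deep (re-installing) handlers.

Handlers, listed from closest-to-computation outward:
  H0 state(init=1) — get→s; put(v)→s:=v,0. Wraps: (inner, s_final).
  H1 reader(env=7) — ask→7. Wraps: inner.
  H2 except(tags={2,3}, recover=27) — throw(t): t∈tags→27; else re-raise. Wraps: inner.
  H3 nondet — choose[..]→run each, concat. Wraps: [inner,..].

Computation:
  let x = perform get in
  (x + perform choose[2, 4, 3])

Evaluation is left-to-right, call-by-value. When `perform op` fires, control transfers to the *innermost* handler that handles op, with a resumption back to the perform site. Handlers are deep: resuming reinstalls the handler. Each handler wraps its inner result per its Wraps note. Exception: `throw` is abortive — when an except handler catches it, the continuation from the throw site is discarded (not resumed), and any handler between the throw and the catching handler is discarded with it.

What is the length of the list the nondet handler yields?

Answer: 3

Step-by-step:
get @ H0 ⇒ 1
choose[2, 4, 3] @ H3
  branch[0] choose=2:
    H0 returns (3, 1)
    H1 returns (3, 1)
    H2 returns (3, 1)
    H3 returns [(3, 1)]
  branch[1] choose=4:
    H0 returns (5, 1)
    H1 returns (5, 1)
    H2 returns (5, 1)
    H3 returns [(5, 1)]
  branch[2] choose=3:
    H0 returns (4, 1)
    H1 returns (4, 1)
    H2 returns (4, 1)
    H3 returns [(4, 1)]
= [(3, 1), (5, 1), (4, 1)]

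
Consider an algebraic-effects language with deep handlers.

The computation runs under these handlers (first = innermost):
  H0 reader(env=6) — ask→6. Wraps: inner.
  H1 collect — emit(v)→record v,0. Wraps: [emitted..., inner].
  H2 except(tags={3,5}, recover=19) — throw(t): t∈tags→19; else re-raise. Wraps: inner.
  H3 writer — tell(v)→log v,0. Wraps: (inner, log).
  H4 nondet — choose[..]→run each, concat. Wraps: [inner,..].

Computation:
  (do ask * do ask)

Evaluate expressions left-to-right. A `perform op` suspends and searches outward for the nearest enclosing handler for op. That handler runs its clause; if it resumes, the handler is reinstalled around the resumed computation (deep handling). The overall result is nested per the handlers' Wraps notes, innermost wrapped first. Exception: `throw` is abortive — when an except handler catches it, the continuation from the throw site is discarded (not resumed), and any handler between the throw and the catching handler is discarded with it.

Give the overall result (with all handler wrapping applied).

Answer: [([36], ())]

Working:
ask @ H0 ⇒ 6
ask @ H0 ⇒ 6
H0 returns 36
H1 returns [36]
H2 returns [36]
H3 returns ([36], ())
H4 returns [([36], ())]
= [([36], ())]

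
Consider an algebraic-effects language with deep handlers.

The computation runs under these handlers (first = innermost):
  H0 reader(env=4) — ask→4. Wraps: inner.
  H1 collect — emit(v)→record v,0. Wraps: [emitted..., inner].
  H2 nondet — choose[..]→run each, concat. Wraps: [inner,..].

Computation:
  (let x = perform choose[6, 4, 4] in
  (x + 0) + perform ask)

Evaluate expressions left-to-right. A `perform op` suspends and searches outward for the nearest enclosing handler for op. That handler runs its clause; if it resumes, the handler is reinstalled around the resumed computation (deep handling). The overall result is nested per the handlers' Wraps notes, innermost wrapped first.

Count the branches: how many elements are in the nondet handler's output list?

Step-by-step:
choose[6, 4, 4] @ H2
  branch[0] choose=6:
    ask @ H0 ⇒ 4
    H0 returns 10
    H1 returns [10]
    H2 returns [[10]]
  branch[1] choose=4:
    ask @ H0 ⇒ 4
    H0 returns 8
    H1 returns [8]
    H2 returns [[8]]
  branch[2] choose=4:
    ask @ H0 ⇒ 4
    H0 returns 8
    H1 returns [8]
    H2 returns [[8]]
= [[10], [8], [8]]

Answer: 3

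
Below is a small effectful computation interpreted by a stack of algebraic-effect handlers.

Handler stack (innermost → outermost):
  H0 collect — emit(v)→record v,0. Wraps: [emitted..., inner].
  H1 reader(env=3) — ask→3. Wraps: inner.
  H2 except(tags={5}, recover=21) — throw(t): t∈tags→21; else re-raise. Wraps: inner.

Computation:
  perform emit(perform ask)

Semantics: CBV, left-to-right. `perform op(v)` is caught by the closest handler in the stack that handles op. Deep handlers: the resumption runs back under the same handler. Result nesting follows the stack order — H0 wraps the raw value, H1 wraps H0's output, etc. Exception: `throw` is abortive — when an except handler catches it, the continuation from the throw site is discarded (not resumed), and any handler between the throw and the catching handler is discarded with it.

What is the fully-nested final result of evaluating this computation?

Working:
ask @ H1 ⇒ 3
emit(3) @ H0 ⇒ out+=3
H0 returns [3, 0]
H1 returns [3, 0]
H2 returns [3, 0]
= [3, 0]

Answer: [3, 0]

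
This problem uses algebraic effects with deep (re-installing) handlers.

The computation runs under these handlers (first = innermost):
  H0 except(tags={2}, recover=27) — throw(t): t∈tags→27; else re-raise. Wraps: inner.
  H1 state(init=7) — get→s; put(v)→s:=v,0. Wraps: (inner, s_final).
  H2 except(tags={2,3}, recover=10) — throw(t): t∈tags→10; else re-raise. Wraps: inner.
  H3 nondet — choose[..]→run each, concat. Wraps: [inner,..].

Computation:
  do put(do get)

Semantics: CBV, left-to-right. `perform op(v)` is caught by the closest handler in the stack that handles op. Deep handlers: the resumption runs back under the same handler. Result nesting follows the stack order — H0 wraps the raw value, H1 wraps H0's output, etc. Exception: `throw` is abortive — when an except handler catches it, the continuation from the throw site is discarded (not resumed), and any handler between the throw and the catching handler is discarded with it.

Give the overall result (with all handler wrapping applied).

Answer: [(0, 7)]

Step-by-step:
get @ H1 ⇒ 7
put(7) @ H1 ⇒ s:=7
H0 returns 0
H1 returns (0, 7)
H2 returns (0, 7)
H3 returns [(0, 7)]
= [(0, 7)]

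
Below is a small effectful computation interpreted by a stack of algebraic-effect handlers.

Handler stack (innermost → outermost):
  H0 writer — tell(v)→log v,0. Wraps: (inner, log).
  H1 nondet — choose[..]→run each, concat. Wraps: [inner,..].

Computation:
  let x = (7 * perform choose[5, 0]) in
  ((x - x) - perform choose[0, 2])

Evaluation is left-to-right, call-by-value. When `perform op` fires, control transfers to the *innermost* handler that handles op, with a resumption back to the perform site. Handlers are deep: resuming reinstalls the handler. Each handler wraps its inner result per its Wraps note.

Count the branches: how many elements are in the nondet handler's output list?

Answer: 4

Evaluation trace:
choose[5, 0] @ H1
  branch[0] choose=5:
    choose[0, 2] @ H1
      branch[0] choose=0:
        H0 returns (0, ())
        H1 returns [(0, ())]
      branch[1] choose=2:
        H0 returns (-2, ())
        H1 returns [(-2, ())]
  branch[1] choose=0:
    choose[0, 2] @ H1
      branch[0] choose=0:
        H0 returns (0, ())
        H1 returns [(0, ())]
      branch[1] choose=2:
        H0 returns (-2, ())
        H1 returns [(-2, ())]
= [(0, ()), (-2, ()), (0, ()), (-2, ())]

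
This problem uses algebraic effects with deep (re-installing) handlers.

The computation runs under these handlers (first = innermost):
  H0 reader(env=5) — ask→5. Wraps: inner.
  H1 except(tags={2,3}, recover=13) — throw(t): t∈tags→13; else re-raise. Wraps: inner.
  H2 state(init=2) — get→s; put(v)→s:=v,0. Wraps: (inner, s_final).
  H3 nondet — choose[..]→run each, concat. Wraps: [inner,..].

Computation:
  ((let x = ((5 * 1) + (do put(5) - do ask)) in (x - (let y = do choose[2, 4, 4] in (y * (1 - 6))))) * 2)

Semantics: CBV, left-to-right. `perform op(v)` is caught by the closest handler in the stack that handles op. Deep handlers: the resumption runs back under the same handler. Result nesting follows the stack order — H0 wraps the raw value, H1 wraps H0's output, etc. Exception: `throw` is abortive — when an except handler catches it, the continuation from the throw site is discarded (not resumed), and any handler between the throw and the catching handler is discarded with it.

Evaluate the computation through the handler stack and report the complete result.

Answer: [(20, 5), (40, 5), (40, 5)]

Working:
put(5) @ H2 ⇒ s:=5
ask @ H0 ⇒ 5
choose[2, 4, 4] @ H3
  branch[0] choose=2:
    H0 returns 20
    H1 returns 20
    H2 returns (20, 5)
    H3 returns [(20, 5)]
  branch[1] choose=4:
    H0 returns 40
    H1 returns 40
    H2 returns (40, 5)
    H3 returns [(40, 5)]
  branch[2] choose=4:
    H0 returns 40
    H1 returns 40
    H2 returns (40, 5)
    H3 returns [(40, 5)]
= [(20, 5), (40, 5), (40, 5)]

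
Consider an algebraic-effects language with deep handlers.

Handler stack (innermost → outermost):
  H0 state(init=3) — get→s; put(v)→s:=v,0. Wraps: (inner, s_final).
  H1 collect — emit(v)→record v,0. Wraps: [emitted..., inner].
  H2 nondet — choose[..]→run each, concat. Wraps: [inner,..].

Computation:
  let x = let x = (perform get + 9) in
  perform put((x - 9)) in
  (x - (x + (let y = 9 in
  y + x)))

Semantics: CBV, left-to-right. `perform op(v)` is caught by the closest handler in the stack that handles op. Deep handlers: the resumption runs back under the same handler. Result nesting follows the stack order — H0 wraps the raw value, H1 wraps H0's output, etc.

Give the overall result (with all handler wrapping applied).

Working:
get @ H0 ⇒ 3
put(3) @ H0 ⇒ s:=3
H0 returns (-9, 3)
H1 returns [(-9, 3)]
H2 returns [[(-9, 3)]]
= [[(-9, 3)]]

Answer: [[(-9, 3)]]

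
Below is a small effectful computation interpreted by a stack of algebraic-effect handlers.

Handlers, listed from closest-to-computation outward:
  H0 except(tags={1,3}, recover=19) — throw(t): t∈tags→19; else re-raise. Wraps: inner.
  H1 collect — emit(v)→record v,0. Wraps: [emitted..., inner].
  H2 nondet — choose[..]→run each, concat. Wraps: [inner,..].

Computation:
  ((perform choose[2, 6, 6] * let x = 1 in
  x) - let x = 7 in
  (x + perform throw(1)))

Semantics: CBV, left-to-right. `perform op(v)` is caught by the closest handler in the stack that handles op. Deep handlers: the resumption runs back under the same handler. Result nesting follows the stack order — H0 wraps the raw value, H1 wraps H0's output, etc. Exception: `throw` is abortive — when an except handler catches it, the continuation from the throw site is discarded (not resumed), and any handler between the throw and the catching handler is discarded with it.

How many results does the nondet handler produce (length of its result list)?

Answer: 3

Step-by-step:
choose[2, 6, 6] @ H2
  branch[0] choose=2:
    throw(1) @ H0 caught ⇒ 19
    H1 returns [19]
    H2 returns [[19]]
  branch[1] choose=6:
    throw(1) @ H0 caught ⇒ 19
    H1 returns [19]
    H2 returns [[19]]
  branch[2] choose=6:
    throw(1) @ H0 caught ⇒ 19
    H1 returns [19]
    H2 returns [[19]]
= [[19], [19], [19]]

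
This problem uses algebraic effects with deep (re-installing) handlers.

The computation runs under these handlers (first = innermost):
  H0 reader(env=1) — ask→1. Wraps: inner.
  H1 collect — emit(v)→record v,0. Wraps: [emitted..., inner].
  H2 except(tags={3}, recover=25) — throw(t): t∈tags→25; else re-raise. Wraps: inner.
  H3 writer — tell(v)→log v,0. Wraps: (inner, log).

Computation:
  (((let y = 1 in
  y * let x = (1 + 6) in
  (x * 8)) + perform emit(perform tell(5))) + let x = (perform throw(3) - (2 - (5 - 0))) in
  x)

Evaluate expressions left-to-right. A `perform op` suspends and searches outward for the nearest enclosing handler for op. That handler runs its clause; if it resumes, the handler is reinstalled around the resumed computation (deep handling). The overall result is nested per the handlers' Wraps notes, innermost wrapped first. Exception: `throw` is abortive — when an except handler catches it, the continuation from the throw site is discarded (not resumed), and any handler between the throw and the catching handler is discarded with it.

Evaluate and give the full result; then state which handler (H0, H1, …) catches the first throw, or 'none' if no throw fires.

Evaluation trace:
tell(5) @ H3 ⇒ log+=5
emit(0) @ H1 ⇒ out+=0
throw(3) @ H2 caught ⇒ 25
H3 returns (25, (5))
= (25, (5))

Answer: (25, (5)) ; first throw caught by: H2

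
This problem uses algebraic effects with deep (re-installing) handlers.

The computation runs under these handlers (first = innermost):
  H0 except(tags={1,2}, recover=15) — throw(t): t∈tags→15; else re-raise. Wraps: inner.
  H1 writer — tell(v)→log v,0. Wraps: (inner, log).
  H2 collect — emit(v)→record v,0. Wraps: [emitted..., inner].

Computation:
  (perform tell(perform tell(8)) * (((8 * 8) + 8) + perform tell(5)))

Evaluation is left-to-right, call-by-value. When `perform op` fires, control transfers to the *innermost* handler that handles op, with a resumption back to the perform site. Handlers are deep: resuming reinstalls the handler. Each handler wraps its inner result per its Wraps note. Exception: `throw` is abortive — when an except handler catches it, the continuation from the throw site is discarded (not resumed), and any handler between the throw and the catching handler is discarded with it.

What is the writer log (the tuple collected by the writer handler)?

Answer: (8, 0, 5)

Working:
tell(8) @ H1 ⇒ log+=8
tell(0) @ H1 ⇒ log+=0
tell(5) @ H1 ⇒ log+=5
H0 returns 0
H1 returns (0, (8, 0, 5))
H2 returns [(0, (8, 0, 5))]
= [(0, (8, 0, 5))]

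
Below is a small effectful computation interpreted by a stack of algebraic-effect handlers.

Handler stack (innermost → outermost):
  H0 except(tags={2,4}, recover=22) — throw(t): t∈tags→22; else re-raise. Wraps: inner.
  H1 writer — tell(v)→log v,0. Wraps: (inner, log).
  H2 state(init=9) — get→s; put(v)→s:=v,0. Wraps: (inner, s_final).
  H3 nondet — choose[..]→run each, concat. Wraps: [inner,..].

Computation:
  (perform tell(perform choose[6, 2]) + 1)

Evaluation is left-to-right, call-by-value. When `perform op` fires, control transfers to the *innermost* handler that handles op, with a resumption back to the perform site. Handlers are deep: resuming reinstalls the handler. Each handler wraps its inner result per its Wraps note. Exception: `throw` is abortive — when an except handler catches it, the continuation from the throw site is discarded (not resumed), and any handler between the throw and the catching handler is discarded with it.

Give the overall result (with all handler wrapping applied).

Evaluation trace:
choose[6, 2] @ H3
  branch[0] choose=6:
    tell(6) @ H1 ⇒ log+=6
    H0 returns 1
    H1 returns (1, (6))
    H2 returns ((1, (6)), 9)
    H3 returns [((1, (6)), 9)]
  branch[1] choose=2:
    tell(2) @ H1 ⇒ log+=2
    H0 returns 1
    H1 returns (1, (2))
    H2 returns ((1, (2)), 9)
    H3 returns [((1, (2)), 9)]
= [((1, (6)), 9), ((1, (2)), 9)]

Answer: [((1, (6)), 9), ((1, (2)), 9)]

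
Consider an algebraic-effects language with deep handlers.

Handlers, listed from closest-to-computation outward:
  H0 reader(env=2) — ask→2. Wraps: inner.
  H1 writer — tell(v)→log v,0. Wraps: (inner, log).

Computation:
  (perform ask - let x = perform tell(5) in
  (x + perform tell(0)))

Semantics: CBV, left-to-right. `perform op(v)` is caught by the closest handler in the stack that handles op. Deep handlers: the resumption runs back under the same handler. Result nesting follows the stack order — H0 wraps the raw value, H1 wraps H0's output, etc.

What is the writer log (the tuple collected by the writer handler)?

Step-by-step:
ask @ H0 ⇒ 2
tell(5) @ H1 ⇒ log+=5
tell(0) @ H1 ⇒ log+=0
H0 returns 2
H1 returns (2, (5, 0))
= (2, (5, 0))

Answer: (5, 0)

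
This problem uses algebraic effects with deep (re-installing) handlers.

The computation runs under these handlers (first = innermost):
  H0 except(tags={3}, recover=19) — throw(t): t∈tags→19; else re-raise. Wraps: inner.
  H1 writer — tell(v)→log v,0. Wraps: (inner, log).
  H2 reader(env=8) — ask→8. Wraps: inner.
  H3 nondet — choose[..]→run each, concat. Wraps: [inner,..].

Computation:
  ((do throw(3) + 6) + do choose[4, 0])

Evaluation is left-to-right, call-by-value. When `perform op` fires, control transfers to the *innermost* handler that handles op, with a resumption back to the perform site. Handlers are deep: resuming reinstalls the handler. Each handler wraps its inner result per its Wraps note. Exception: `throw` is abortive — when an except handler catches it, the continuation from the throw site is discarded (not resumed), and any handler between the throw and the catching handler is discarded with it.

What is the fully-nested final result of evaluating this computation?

Evaluation trace:
throw(3) @ H0 caught ⇒ 19
H1 returns (19, ())
H2 returns (19, ())
H3 returns [(19, ())]
= [(19, ())]

Answer: [(19, ())]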